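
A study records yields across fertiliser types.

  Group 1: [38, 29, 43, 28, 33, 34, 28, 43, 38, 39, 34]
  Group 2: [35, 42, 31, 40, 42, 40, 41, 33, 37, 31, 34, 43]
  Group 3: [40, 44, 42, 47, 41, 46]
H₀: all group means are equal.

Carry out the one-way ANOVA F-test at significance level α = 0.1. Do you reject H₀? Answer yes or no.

reject H₀: yes

Group means [35.18, 37.42, 43.33], grand mean 37.793
SSB = Σnᵢ(x̄ᵢ−x̄)² = 260.872; SSW = ΣΣ(x−x̄ᵢ)² = 559.886
MSB = 260.872/2 = 130.4361; MSW = 559.886/26 = 21.5341
F = MSB/MSW = 6.0572
df = (2, 26)
p-value (upper-tail) = 0.00693
At α=0.1: p < α → reject H₀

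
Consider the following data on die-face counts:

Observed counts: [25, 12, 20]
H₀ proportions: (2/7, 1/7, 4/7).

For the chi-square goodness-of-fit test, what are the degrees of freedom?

df = k − 1 = 3 − 1 = 2

degrees of freedom = 2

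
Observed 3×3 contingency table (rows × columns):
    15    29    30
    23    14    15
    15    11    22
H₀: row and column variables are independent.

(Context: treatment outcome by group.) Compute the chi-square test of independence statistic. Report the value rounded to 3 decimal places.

Row totals [74, 52, 48], col totals [53, 54, 67], n=174
χ² = (15−22.54)²/22.54 + (29−22.97)²/22.97 + (30−28.49)²/28.49 + (23−15.84)²/15.84 + (14−16.14)²/16.14 + (15−20.02)²/20.02 + (15−14.62)²/14.62 + (11−14.90)²/14.90 + (22−18.48)²/18.48 = 10.6668
df = 4

test statistic = 10.667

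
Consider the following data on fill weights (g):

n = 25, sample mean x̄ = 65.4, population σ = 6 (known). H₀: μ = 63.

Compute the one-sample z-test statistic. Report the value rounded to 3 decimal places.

test statistic = 2.000

SE = σ/√n = 6/√25 = 1.2000
z = (x̄−μ₀)/SE = (65.4−63)/1.2000 = 2.0000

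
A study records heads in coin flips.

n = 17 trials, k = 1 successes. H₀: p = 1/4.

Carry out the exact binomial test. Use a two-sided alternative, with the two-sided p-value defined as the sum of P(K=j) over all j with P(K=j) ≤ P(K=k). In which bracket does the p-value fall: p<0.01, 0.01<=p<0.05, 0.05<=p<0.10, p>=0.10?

Exact binomial: n=17, k=1, p₀=1/4=0.2500
P(X=j) = C(n,j)·p₀^j·(1−p₀)^(n−j); p = Σ P(X=j) over j with P(X=j) ≤ P(X=1)
p-value (two-sided) = 0.09035
→ bracket: 0.05<=p<0.10

p-value bracket: 0.05<=p<0.10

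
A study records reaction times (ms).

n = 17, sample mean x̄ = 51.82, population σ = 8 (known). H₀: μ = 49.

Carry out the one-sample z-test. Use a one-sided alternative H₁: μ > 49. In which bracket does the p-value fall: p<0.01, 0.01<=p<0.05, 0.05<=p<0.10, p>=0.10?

p-value bracket: 0.05<=p<0.10

SE = σ/√n = 8/√17 = 1.9403
z = (x̄−μ₀)/SE = (51.82−49)/1.9403 = 1.4534
p-value (one-sided, H₁ greater) = 0.07306
→ bracket: 0.05<=p<0.10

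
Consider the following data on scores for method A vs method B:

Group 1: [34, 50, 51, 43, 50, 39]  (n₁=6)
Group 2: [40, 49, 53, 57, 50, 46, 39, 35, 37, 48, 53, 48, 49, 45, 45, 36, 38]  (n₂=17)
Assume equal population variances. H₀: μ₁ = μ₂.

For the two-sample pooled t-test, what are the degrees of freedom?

degrees of freedom = 21

df = n₁ + n₂ − 2 = 6 + 17 − 2 = 21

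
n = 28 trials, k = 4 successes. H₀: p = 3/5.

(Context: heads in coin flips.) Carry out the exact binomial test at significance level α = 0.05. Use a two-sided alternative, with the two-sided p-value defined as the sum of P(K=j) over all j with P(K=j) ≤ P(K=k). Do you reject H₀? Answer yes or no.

reject H₀: yes

Exact binomial: n=28, k=4, p₀=3/5=0.6000
P(X=j) = C(n,j)·p₀^j·(1−p₀)^(n−j); p = Σ P(X=j) over j with P(X=j) ≤ P(X=4)
p-value (two-sided) = 0.00000
At α=0.05: p < α → reject H₀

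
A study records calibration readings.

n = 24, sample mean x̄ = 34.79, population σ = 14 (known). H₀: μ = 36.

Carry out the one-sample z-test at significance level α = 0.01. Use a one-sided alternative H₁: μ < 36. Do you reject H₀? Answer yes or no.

reject H₀: no

SE = σ/√n = 14/√24 = 2.8577
z = (x̄−μ₀)/SE = (34.79−36)/2.8577 = -0.4234
p-value (one-sided, H₁ less) = 0.33600
At α=0.01: p ≥ α → fail to reject H₀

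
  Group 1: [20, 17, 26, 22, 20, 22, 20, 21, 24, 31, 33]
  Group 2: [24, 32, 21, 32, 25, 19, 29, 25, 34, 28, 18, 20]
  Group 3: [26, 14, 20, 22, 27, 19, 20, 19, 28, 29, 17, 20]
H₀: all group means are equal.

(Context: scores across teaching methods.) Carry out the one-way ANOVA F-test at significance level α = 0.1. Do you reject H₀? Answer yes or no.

Group means [23.27, 25.58, 21.75], grand mean 23.543
SSB = Σnᵢ(x̄ᵢ−x̄)² = 89.337; SSW = ΣΣ(x−x̄ᵢ)² = 813.348
MSB = 89.337/2 = 44.6686; MSW = 813.348/32 = 25.4171
F = MSB/MSW = 1.7574
df = (2, 32)
p-value (upper-tail) = 0.18873
At α=0.1: p ≥ α → fail to reject H₀

reject H₀: no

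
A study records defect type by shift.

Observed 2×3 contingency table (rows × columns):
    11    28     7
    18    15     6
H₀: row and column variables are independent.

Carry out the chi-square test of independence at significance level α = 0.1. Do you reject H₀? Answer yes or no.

Row totals [46, 39], col totals [29, 43, 13], n=85
χ² = (11−15.69)²/15.69 + (28−23.27)²/23.27 + (7−7.04)²/7.04 + (18−13.31)²/13.31 + (15−19.73)²/19.73 + (6−5.96)²/5.96 = 5.1553
df = 2
p-value (upper-tail) = 0.07595
At α=0.1: p < α → reject H₀

reject H₀: yes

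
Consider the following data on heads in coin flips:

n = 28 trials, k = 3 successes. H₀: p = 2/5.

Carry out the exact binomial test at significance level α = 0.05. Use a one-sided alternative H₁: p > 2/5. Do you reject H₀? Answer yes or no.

reject H₀: no

Exact binomial: n=28, k=3, p₀=2/5=0.4000
P(X≥3) from Σ C(n,i)·p₀^i·(1−p₀)^(n−i)
p-value (one-sided, H₁ greater) = 0.99988
At α=0.05: p ≥ α → fail to reject H₀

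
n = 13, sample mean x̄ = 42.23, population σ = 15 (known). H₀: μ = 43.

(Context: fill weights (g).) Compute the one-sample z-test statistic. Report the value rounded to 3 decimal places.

test statistic = -0.185

SE = σ/√n = 15/√13 = 4.1603
z = (x̄−μ₀)/SE = (42.23−43)/4.1603 = -0.1851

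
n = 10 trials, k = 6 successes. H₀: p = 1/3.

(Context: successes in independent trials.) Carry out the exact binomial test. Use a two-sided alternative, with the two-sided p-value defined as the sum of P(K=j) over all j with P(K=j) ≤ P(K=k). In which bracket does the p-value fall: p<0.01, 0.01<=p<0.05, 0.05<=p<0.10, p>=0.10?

p-value bracket: 0.05<=p<0.10

Exact binomial: n=10, k=6, p₀=1/3=0.3333
P(X=j) = C(n,j)·p₀^j·(1−p₀)^(n−j); p = Σ P(X=j) over j with P(X=j) ≤ P(X=6)
p-value (two-sided) = 0.09391
→ bracket: 0.05<=p<0.10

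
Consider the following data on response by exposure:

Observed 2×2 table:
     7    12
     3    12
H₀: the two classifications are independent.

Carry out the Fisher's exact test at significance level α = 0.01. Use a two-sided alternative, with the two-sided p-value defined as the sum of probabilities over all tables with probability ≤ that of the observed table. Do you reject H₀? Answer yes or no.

reject H₀: no

Margins: r₁=19, r₂=15, c₁=10, c₂=24, n=34
p_obs = C(19,7)·C(15,3)/C(34,10); sum pmf over tables with pmf ≤ p_obs
p-value (two-sided) = 0.45127
At α=0.01: p ≥ α → fail to reject H₀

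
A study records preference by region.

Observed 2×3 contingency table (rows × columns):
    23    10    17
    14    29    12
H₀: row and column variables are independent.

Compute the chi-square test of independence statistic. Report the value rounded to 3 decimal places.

Row totals [50, 55], col totals [37, 39, 29], n=105
χ² = (23−17.62)²/17.62 + (10−18.57)²/18.57 + (17−13.81)²/13.81 + (14−19.38)²/19.38 + (29−20.43)²/20.43 + (12−15.19)²/15.19 = 12.0970
df = 2

test statistic = 12.097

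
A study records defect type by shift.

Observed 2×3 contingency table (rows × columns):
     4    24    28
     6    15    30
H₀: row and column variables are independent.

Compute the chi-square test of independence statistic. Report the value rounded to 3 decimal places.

test statistic = 2.317

Row totals [56, 51], col totals [10, 39, 58], n=107
χ² = (4−5.23)²/5.23 + (24−20.41)²/20.41 + (28−30.36)²/30.36 + (6−4.77)²/4.77 + (15−18.59)²/18.59 + (30−27.64)²/27.64 = 2.3173
df = 2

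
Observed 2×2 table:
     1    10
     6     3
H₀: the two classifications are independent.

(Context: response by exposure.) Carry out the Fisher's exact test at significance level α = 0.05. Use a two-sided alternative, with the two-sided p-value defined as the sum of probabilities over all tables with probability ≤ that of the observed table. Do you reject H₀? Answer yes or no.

reject H₀: yes

Margins: r₁=11, r₂=9, c₁=7, c₂=13, n=20
p_obs = C(11,1)·C(9,6)/C(20,7); sum pmf over tables with pmf ≤ p_obs
p-value (two-sided) = 0.01664
At α=0.05: p < α → reject H₀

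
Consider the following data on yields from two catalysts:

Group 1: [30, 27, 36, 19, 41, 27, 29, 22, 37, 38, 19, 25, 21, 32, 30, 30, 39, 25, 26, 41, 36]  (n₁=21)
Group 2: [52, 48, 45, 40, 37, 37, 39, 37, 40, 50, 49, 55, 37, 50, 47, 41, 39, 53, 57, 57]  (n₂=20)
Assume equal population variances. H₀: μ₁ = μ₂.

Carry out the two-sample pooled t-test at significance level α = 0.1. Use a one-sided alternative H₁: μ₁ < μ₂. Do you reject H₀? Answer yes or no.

x̄₁=30.000, s₁=7.014, n₁=21
x̄₂=45.500, s₂=7.141, n₂=20
s_p² = [20·7.014² + 19·7.141²]/39 = 50.0769
SE = √(s_p²·(1/21+1/20)) = 2.2110
t = (30.000−45.500)/2.2110 = -7.0104
df = 39
p-value (one-sided, H₁ less) = 0.00000
At α=0.1: p < α → reject H₀

reject H₀: yes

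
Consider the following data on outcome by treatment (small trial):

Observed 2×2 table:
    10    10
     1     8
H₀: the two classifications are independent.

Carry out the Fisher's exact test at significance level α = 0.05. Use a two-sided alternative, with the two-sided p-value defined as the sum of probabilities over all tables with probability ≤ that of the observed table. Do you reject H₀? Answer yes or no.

reject H₀: no

Margins: r₁=20, r₂=9, c₁=11, c₂=18, n=29
p_obs = C(20,10)·C(9,1)/C(29,11); sum pmf over tables with pmf ≤ p_obs
p-value (two-sided) = 0.09590
At α=0.05: p ≥ α → fail to reject H₀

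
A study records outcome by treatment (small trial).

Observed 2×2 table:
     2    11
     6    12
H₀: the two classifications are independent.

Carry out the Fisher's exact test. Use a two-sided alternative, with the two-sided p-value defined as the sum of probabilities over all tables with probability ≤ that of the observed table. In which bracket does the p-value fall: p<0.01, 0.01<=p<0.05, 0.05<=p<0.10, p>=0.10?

p-value bracket: p>=0.10

Margins: r₁=13, r₂=18, c₁=8, c₂=23, n=31
p_obs = C(13,2)·C(18,6)/C(31,8); sum pmf over tables with pmf ≤ p_obs
p-value (two-sided) = 0.41203
→ bracket: p>=0.10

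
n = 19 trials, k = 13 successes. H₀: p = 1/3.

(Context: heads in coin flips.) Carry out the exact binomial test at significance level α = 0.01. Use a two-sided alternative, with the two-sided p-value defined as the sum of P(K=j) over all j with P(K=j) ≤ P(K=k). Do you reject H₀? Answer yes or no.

Exact binomial: n=19, k=13, p₀=1/3=0.3333
P(X=j) = C(n,j)·p₀^j·(1−p₀)^(n−j); p = Σ P(X=j) over j with P(X=j) ≤ P(X=13)
p-value (two-sided) = 0.00233
At α=0.01: p < α → reject H₀

reject H₀: yes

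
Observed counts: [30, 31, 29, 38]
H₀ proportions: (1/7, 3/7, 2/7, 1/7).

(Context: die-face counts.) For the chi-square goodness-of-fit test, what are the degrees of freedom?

df = k − 1 = 4 − 1 = 3

degrees of freedom = 3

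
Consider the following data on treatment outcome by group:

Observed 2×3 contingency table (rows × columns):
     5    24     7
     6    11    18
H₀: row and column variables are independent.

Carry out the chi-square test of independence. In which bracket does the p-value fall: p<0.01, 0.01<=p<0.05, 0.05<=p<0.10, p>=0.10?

Row totals [36, 35], col totals [11, 35, 25], n=71
χ² = (5−5.58)²/5.58 + (24−17.75)²/17.75 + (7−12.68)²/12.68 + (6−5.42)²/5.42 + (11−17.25)²/17.25 + (18−12.32)²/12.32 = 9.7473
df = 2
p-value (upper-tail) = 0.00765
→ bracket: p<0.01

p-value bracket: p<0.01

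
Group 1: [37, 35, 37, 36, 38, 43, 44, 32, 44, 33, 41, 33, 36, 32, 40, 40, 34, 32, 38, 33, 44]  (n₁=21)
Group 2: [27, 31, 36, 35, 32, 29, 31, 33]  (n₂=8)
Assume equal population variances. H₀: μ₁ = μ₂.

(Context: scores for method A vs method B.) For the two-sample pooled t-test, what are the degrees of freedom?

degrees of freedom = 27

df = n₁ + n₂ − 2 = 21 + 8 − 2 = 27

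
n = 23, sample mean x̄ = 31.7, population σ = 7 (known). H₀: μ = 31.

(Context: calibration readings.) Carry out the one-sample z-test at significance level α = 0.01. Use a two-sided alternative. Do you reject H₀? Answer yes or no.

SE = σ/√n = 7/√23 = 1.4596
z = (x̄−μ₀)/SE = (31.7−31)/1.4596 = 0.4796
p-value (two-sided) = 0.63152
At α=0.01: p ≥ α → fail to reject H₀

reject H₀: no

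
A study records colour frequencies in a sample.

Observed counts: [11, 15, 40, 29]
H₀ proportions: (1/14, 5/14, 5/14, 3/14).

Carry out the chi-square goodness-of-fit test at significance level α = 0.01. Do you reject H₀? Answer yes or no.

n = 95; E_i = n·p_i = [6.79, 33.93, 33.93, 20.36]
χ² = (11−6.79)²/6.79 + (15−33.93)²/33.93 + (40−33.93)²/33.93 + (29−20.36)²/20.36 = 17.9333
df = 3
p-value (upper-tail) = 0.00045
At α=0.01: p < α → reject H₀

reject H₀: yes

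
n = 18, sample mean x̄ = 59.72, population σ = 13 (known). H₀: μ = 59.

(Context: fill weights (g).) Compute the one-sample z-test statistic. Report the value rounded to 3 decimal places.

SE = σ/√n = 13/√18 = 3.0641
z = (x̄−μ₀)/SE = (59.72−59)/3.0641 = 0.2350

test statistic = 0.235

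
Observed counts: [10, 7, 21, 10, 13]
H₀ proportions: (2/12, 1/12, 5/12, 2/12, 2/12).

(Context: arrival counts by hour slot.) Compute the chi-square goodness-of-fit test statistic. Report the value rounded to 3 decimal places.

test statistic = 2.285

n = 61; E_i = n·p_i = [10.17, 5.08, 25.42, 10.17, 10.17]
χ² = (10−10.17)²/10.17 + (7−5.08)²/5.08 + (21−25.42)²/25.42 + (10−10.17)²/10.17 + (13−10.17)²/10.17 = 2.2852
df = 4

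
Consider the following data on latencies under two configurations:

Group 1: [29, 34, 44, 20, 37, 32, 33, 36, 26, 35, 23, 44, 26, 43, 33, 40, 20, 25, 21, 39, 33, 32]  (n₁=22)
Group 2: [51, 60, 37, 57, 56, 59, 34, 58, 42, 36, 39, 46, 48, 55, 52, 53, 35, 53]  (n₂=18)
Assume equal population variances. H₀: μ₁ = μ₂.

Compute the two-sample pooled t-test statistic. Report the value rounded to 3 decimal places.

x̄₁=32.045, s₁=7.556, n₁=22
x̄₂=48.389, s₂=9.017, n₂=18
s_p² = [21·7.556² + 17·9.017²]/38 = 67.9272
SE = √(s_p²·(1/22+1/18)) = 2.6194
t = (32.045−48.389)/2.6194 = -6.2393
df = 38

test statistic = -6.239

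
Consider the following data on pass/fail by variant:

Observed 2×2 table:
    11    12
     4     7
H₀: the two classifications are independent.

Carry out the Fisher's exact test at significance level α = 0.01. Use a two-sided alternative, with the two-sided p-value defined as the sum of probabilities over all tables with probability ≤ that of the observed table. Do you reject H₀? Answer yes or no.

reject H₀: no

Margins: r₁=23, r₂=11, c₁=15, c₂=19, n=34
p_obs = C(23,11)·C(11,4)/C(34,15); sum pmf over tables with pmf ≤ p_obs
p-value (two-sided) = 0.71521
At α=0.01: p ≥ α → fail to reject H₀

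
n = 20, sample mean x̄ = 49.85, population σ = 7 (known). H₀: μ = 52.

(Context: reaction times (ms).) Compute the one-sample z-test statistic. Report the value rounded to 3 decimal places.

SE = σ/√n = 7/√20 = 1.5652
z = (x̄−μ₀)/SE = (49.85−52)/1.5652 = -1.3736

test statistic = -1.374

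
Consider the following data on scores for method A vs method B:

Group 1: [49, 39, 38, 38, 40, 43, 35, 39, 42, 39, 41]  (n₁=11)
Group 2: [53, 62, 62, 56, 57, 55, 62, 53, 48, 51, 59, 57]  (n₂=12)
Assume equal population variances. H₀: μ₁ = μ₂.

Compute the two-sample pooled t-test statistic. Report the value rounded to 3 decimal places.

x̄₁=40.273, s₁=3.608, n₁=11
x̄₂=56.250, s₂=4.535, n₂=12
s_p² = [10·3.608² + 11·4.535²]/21 = 16.9729
SE = √(s_p²·(1/11+1/12)) = 1.7197
t = (40.273−56.250)/1.7197 = -9.2907
df = 21

test statistic = -9.291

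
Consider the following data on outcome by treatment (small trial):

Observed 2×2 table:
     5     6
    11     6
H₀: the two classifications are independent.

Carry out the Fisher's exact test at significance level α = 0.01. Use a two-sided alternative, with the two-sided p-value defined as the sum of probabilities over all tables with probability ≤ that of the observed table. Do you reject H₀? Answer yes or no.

reject H₀: no

Margins: r₁=11, r₂=17, c₁=16, c₂=12, n=28
p_obs = C(11,5)·C(17,11)/C(28,16); sum pmf over tables with pmf ≤ p_obs
p-value (two-sided) = 0.44095
At α=0.01: p ≥ α → fail to reject H₀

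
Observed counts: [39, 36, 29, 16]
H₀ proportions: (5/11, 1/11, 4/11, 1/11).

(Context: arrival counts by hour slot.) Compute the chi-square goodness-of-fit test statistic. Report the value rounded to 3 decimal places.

test statistic = 69.425

n = 120; E_i = n·p_i = [54.55, 10.91, 43.64, 10.91]
χ² = (39−54.55)²/54.55 + (36−10.91)²/10.91 + (29−43.64)²/43.64 + (16−10.91)²/10.91 = 69.4246
df = 3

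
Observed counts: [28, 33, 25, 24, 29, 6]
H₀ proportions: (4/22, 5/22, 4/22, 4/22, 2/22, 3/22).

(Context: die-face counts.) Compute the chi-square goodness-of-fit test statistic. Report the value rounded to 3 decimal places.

n = 145; E_i = n·p_i = [26.36, 32.95, 26.36, 26.36, 13.18, 19.77]
χ² = (28−26.36)²/26.36 + (33−32.95)²/32.95 + (25−26.36)²/26.36 + (24−26.36)²/26.36 + (29−13.18)²/13.18 + (6−19.77)²/19.77 = 28.9593
df = 5

test statistic = 28.959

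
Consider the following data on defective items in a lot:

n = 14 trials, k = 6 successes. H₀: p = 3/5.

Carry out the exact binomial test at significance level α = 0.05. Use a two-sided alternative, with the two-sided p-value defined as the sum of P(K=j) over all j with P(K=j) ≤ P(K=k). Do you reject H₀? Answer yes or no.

Exact binomial: n=14, k=6, p₀=3/5=0.6000
P(X=j) = C(n,j)·p₀^j·(1−p₀)^(n−j); p = Σ P(X=j) over j with P(X=j) ≤ P(X=6)
p-value (two-sided) = 0.27445
At α=0.05: p ≥ α → fail to reject H₀

reject H₀: no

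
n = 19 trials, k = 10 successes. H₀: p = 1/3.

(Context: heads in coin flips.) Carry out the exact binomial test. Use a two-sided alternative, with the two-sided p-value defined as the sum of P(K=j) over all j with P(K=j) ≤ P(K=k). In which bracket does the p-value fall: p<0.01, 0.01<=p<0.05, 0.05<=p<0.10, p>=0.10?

Exact binomial: n=19, k=10, p₀=1/3=0.3333
P(X=j) = C(n,j)·p₀^j·(1−p₀)^(n−j); p = Σ P(X=j) over j with P(X=j) ≤ P(X=10)
p-value (two-sided) = 0.08879
→ bracket: 0.05<=p<0.10

p-value bracket: 0.05<=p<0.10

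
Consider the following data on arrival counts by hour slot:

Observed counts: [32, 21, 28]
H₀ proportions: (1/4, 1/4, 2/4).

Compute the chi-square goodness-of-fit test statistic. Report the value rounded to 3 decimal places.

test statistic = 10.704

n = 81; E_i = n·p_i = [20.25, 20.25, 40.50]
χ² = (32−20.25)²/20.25 + (21−20.25)²/20.25 + (28−40.50)²/40.50 = 10.7037
df = 2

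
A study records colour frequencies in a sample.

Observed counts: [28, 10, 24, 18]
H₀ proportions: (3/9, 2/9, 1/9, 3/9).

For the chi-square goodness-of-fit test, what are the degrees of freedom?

df = k − 1 = 4 − 1 = 3

degrees of freedom = 3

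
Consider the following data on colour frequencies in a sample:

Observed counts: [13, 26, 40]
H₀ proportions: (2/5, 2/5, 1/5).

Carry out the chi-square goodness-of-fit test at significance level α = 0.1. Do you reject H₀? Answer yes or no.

n = 79; E_i = n·p_i = [31.60, 31.60, 15.80]
χ² = (13−31.60)²/31.60 + (26−31.60)²/31.60 + (40−15.80)²/15.80 = 49.0063
df = 2
p-value (upper-tail) = 0.00000
At α=0.1: p < α → reject H₀

reject H₀: yes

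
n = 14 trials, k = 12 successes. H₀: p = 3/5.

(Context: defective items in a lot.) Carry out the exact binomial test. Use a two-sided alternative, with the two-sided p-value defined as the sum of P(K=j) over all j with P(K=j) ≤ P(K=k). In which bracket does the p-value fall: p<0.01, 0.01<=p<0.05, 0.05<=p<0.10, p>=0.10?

p-value bracket: 0.05<=p<0.10

Exact binomial: n=14, k=12, p₀=3/5=0.6000
P(X=j) = C(n,j)·p₀^j·(1−p₀)^(n−j); p = Σ P(X=j) over j with P(X=j) ≤ P(X=12)
p-value (two-sided) = 0.05730
→ bracket: 0.05<=p<0.10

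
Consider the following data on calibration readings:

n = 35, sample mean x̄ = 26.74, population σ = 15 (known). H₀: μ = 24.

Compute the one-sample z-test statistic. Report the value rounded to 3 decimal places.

SE = σ/√n = 15/√35 = 2.5355
z = (x̄−μ₀)/SE = (26.74−24)/2.5355 = 1.0807

test statistic = 1.081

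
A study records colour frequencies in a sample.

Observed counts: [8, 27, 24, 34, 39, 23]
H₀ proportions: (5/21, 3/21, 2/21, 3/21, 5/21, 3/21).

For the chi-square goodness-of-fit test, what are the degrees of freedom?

degrees of freedom = 5

df = k − 1 = 6 − 1 = 5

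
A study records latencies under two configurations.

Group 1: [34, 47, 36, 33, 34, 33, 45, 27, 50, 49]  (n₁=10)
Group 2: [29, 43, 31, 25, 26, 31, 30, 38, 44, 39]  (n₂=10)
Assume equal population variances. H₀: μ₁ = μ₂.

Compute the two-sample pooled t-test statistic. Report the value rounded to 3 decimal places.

x̄₁=38.800, s₁=8.135, n₁=10
x̄₂=33.600, s₂=6.867, n₂=10
s_p² = [9·8.135² + 9·6.867²]/18 = 56.6667
SE = √(s_p²·(1/10+1/10)) = 3.3665
t = (38.800−33.600)/3.3665 = 1.5446
df = 18

test statistic = 1.545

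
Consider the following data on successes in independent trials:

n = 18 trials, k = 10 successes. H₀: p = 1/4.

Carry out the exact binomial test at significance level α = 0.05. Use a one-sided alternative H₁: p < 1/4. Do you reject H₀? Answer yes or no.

Exact binomial: n=18, k=10, p₀=1/4=0.2500
P(X≤10) from Σ C(n,i)·p₀^i·(1−p₀)^(n−i)
p-value (one-sided, H₁ less) = 0.99876
At α=0.05: p ≥ α → fail to reject H₀

reject H₀: no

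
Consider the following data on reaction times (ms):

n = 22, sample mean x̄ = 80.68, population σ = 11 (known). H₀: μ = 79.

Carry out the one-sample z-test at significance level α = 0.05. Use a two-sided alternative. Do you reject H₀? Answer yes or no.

reject H₀: no

SE = σ/√n = 11/√22 = 2.3452
z = (x̄−μ₀)/SE = (80.68−79)/2.3452 = 0.7164
p-value (two-sided) = 0.47377
At α=0.05: p ≥ α → fail to reject H₀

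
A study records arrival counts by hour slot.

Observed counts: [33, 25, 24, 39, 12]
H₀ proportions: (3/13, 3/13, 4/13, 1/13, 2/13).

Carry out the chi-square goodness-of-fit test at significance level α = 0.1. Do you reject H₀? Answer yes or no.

reject H₀: yes

n = 133; E_i = n·p_i = [30.69, 30.69, 40.92, 10.23, 20.46]
χ² = (33−30.69)²/30.69 + (25−30.69)²/30.69 + (24−40.92)²/40.92 + (39−10.23)²/10.23 + (12−20.46)²/20.46 = 92.6266
df = 4
p-value (upper-tail) = 0.00000
At α=0.1: p < α → reject H₀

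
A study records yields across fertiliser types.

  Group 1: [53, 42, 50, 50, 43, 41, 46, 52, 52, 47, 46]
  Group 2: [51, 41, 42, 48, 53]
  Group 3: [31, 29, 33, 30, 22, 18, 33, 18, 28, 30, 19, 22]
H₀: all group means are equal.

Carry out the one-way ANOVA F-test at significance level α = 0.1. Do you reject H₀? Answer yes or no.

reject H₀: yes

Group means [47.45, 47.00, 26.08], grand mean 38.214
SSB = Σnᵢ(x̄ᵢ−x̄)² = 3091.070; SSW = ΣΣ(x−x̄ᵢ)² = 671.644
MSB = 3091.070/2 = 1545.5352; MSW = 671.644/25 = 26.8658
F = MSB/MSW = 57.5281
df = (2, 25)
p-value (upper-tail) = 0.00000
At α=0.1: p < α → reject H₀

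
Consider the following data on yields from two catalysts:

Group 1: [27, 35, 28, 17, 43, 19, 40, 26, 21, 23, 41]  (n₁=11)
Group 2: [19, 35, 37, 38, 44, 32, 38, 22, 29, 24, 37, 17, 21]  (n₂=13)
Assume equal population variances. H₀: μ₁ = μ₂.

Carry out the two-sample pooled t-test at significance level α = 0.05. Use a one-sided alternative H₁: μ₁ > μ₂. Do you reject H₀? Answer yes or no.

x̄₁=29.091, s₁=9.246, n₁=11
x̄₂=30.231, s₂=8.767, n₂=13
s_p² = [10·9.246² + 12·8.767²]/22 = 80.7826
SE = √(s_p²·(1/11+1/13)) = 3.6821
t = (29.091−30.231)/3.6821 = -0.3096
df = 22
p-value (one-sided, H₁ greater) = 0.62010
At α=0.05: p ≥ α → fail to reject H₀

reject H₀: no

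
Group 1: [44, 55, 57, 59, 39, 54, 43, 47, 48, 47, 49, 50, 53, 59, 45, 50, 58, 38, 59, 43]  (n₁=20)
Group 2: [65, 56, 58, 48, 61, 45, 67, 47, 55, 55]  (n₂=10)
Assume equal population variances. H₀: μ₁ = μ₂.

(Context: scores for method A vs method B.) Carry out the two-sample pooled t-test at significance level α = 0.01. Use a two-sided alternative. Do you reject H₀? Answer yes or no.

reject H₀: no

x̄₁=49.850, s₁=6.699, n₁=20
x̄₂=55.700, s₂=7.439, n₂=10
s_p² = [19·6.699² + 9·7.439²]/28 = 48.2375
SE = √(s_p²·(1/20+1/10)) = 2.6899
t = (49.850−55.700)/2.6899 = -2.1748
df = 28
p-value (two-sided) = 0.03825
At α=0.01: p ≥ α → fail to reject H₀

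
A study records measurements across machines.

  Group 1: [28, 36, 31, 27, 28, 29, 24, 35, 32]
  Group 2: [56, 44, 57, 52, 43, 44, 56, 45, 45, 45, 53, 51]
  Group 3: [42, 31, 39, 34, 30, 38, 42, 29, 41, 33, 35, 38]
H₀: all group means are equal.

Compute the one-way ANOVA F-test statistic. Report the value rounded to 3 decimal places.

test statistic = 46.097

Group means [30.00, 49.25, 36.00], grand mean 39.182
SSB = Σnᵢ(x̄ᵢ−x̄)² = 2096.659; SSW = ΣΣ(x−x̄ᵢ)² = 682.250
MSB = 2096.659/2 = 1048.3295; MSW = 682.250/30 = 22.7417
F = MSB/MSW = 46.0973
df = (2, 30)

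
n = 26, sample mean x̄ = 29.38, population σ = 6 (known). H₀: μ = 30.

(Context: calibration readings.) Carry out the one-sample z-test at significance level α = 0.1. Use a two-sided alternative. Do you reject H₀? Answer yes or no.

SE = σ/√n = 6/√26 = 1.1767
z = (x̄−μ₀)/SE = (29.38−30)/1.1767 = -0.5269
p-value (two-sided) = 0.59826
At α=0.1: p ≥ α → fail to reject H₀

reject H₀: no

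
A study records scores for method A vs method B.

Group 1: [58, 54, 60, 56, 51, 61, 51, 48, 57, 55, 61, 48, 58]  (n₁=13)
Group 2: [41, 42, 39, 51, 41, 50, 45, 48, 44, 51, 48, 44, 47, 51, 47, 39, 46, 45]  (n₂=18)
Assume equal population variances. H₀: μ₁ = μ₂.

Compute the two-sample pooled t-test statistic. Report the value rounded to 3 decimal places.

test statistic = 6.309

x̄₁=55.231, s₁=4.567, n₁=13
x̄₂=45.500, s₂=3.989, n₂=18
s_p² = [12·4.567² + 17·3.989²]/29 = 17.9589
SE = √(s_p²·(1/13+1/18)) = 1.5425
t = (55.231−45.500)/1.5425 = 6.3086
df = 29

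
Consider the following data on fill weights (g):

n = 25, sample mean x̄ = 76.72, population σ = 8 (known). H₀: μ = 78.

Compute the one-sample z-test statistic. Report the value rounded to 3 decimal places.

test statistic = -0.800

SE = σ/√n = 8/√25 = 1.6000
z = (x̄−μ₀)/SE = (76.72−78)/1.6000 = -0.8000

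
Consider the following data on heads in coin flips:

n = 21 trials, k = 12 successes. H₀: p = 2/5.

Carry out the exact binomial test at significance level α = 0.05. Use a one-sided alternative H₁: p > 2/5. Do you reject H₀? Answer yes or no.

reject H₀: no

Exact binomial: n=21, k=12, p₀=2/5=0.4000
P(X≥12) from Σ C(n,i)·p₀^i·(1−p₀)^(n−i)
p-value (one-sided, H₁ greater) = 0.08492
At α=0.05: p ≥ α → fail to reject H₀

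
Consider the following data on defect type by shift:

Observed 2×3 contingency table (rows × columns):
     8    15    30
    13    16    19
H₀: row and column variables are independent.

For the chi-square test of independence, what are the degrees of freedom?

df = (r−1)(c−1) = (2−1)·(3−1) = 2

degrees of freedom = 2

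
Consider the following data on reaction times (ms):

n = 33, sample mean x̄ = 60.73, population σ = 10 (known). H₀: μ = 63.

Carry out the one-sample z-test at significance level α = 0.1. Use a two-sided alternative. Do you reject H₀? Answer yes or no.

SE = σ/√n = 10/√33 = 1.7408
z = (x̄−μ₀)/SE = (60.73−63)/1.7408 = -1.3040
p-value (two-sided) = 0.19223
At α=0.1: p ≥ α → fail to reject H₀

reject H₀: no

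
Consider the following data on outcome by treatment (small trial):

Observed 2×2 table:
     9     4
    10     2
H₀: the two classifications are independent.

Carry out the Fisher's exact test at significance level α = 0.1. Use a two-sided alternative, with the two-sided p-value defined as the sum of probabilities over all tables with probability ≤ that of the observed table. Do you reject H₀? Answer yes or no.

reject H₀: no

Margins: r₁=13, r₂=12, c₁=19, c₂=6, n=25
p_obs = C(13,9)·C(12,10)/C(25,19); sum pmf over tables with pmf ≤ p_obs
p-value (two-sided) = 0.64472
At α=0.1: p ≥ α → fail to reject H₀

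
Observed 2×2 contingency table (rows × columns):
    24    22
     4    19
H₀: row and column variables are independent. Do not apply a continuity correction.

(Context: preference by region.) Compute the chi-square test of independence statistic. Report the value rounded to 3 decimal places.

Row totals [46, 23], col totals [28, 41], n=69
χ² = (24−18.67)²/18.67 + (22−27.33)²/27.33 + (4−9.33)²/9.33 + (19−13.67)²/13.67 = 7.6934
df = 1

test statistic = 7.693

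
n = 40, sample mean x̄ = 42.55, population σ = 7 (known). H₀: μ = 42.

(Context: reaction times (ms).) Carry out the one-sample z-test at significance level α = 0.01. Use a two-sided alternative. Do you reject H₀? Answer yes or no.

reject H₀: no

SE = σ/√n = 7/√40 = 1.1068
z = (x̄−μ₀)/SE = (42.55−42)/1.1068 = 0.4969
p-value (two-sided) = 0.61924
At α=0.01: p ≥ α → fail to reject H₀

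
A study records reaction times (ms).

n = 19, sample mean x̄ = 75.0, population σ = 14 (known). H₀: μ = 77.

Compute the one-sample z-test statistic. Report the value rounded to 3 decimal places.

SE = σ/√n = 14/√19 = 3.2118
z = (x̄−μ₀)/SE = (75.0−77)/3.2118 = -0.6227

test statistic = -0.623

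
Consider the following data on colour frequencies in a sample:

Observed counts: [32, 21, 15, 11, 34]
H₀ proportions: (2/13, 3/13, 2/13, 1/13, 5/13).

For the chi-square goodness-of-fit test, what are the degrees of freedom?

df = k − 1 = 5 − 1 = 4

degrees of freedom = 4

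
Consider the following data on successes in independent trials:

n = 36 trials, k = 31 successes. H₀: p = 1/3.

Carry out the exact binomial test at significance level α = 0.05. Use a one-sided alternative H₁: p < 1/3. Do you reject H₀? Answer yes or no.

Exact binomial: n=36, k=31, p₀=1/3=0.3333
P(X≤31) from Σ C(n,i)·p₀^i·(1−p₀)^(n−i)
p-value (one-sided, H₁ less) = 1.00000
At α=0.05: p ≥ α → fail to reject H₀

reject H₀: no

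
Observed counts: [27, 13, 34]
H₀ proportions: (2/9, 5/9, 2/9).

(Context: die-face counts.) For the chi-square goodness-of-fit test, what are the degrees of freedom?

df = k − 1 = 3 − 1 = 2

degrees of freedom = 2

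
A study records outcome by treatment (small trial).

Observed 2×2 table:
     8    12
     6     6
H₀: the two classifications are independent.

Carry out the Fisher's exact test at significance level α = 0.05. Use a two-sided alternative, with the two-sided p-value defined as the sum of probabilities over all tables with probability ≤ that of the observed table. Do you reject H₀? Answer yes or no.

Margins: r₁=20, r₂=12, c₁=14, c₂=18, n=32
p_obs = C(20,8)·C(12,6)/C(32,14); sum pmf over tables with pmf ≤ p_obs
p-value (two-sided) = 0.71783
At α=0.05: p ≥ α → fail to reject H₀

reject H₀: no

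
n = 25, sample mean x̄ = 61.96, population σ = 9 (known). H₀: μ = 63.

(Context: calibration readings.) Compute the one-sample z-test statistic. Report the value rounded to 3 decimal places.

SE = σ/√n = 9/√25 = 1.8000
z = (x̄−μ₀)/SE = (61.96−63)/1.8000 = -0.5778

test statistic = -0.578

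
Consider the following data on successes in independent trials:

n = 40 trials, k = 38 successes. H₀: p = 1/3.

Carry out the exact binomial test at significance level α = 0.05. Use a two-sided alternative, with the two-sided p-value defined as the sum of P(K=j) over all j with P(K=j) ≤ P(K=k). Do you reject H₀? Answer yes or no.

Exact binomial: n=40, k=38, p₀=1/3=0.3333
P(X=j) = C(n,j)·p₀^j·(1−p₀)^(n−j); p = Σ P(X=j) over j with P(X=j) ≤ P(X=38)
p-value (two-sided) = 0.00000
At α=0.05: p < α → reject H₀

reject H₀: yes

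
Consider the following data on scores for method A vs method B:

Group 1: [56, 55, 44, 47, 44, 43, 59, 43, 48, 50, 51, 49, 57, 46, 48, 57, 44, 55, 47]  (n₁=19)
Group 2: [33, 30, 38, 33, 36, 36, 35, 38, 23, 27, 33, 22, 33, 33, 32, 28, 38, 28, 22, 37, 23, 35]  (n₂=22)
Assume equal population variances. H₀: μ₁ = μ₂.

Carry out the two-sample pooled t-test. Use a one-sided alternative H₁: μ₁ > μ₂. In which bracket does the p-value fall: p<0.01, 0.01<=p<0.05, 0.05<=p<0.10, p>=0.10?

x̄₁=49.632, s₁=5.336, n₁=19
x̄₂=31.500, s₂=5.370, n₂=22
s_p² = [18·5.336² + 21·5.370²]/39 = 28.6646
SE = √(s_p²·(1/19+1/22)) = 1.6768
t = (49.632−31.500)/1.6768 = 10.8133
df = 39
p-value (one-sided, H₁ greater) = 0.00000
→ bracket: p<0.01

p-value bracket: p<0.01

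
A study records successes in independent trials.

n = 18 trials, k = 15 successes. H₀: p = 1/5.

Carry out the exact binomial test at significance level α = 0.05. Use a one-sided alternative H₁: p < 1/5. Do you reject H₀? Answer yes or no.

Exact binomial: n=18, k=15, p₀=1/5=0.2000
P(X≤15) from Σ C(n,i)·p₀^i·(1−p₀)^(n−i)
p-value (one-sided, H₁ less) = 1.00000
At α=0.05: p ≥ α → fail to reject H₀

reject H₀: no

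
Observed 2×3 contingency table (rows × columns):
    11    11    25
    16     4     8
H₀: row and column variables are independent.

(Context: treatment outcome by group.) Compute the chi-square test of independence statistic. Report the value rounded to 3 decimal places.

test statistic = 8.695

Row totals [47, 28], col totals [27, 15, 33], n=75
χ² = (11−16.92)²/16.92 + (11−9.40)²/9.40 + (25−20.68)²/20.68 + (16−10.08)²/10.08 + (4−5.60)²/5.60 + (8−12.32)²/12.32 = 8.6949
df = 2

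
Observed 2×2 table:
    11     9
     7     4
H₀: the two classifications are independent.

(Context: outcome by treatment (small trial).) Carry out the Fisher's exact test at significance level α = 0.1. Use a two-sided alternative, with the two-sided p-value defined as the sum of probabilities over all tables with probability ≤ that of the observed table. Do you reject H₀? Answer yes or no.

reject H₀: no

Margins: r₁=20, r₂=11, c₁=18, c₂=13, n=31
p_obs = C(20,11)·C(11,7)/C(31,18); sum pmf over tables with pmf ≤ p_obs
p-value (two-sided) = 0.71783
At α=0.1: p ≥ α → fail to reject H₀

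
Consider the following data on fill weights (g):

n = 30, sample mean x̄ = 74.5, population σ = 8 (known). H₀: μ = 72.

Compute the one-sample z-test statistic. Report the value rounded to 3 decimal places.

test statistic = 1.712

SE = σ/√n = 8/√30 = 1.4606
z = (x̄−μ₀)/SE = (74.5−72)/1.4606 = 1.7116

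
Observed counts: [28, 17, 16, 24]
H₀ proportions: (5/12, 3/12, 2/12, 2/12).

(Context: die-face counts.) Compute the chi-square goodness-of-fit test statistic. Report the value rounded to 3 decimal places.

test statistic = 9.466

n = 85; E_i = n·p_i = [35.42, 21.25, 14.17, 14.17]
χ² = (28−35.42)²/35.42 + (17−21.25)²/21.25 + (16−14.17)²/14.17 + (24−14.17)²/14.17 = 9.4659
df = 3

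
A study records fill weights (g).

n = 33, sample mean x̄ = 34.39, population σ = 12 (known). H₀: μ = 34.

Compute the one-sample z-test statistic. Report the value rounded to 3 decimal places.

test statistic = 0.187

SE = σ/√n = 12/√33 = 2.0889
z = (x̄−μ₀)/SE = (34.39−34)/2.0889 = 0.1867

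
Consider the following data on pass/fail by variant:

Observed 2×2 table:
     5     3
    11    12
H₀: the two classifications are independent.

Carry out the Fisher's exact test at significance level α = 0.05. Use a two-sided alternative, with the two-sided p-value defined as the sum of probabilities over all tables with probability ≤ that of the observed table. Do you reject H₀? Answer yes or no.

Margins: r₁=8, r₂=23, c₁=16, c₂=15, n=31
p_obs = C(8,5)·C(23,11)/C(31,16); sum pmf over tables with pmf ≤ p_obs
p-value (two-sided) = 0.68508
At α=0.05: p ≥ α → fail to reject H₀

reject H₀: no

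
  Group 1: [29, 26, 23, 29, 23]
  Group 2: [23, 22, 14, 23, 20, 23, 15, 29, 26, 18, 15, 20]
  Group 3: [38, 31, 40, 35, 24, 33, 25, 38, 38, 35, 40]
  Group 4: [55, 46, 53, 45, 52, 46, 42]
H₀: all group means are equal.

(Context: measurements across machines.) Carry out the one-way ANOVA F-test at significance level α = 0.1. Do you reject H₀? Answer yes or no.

Group means [26.00, 20.67, 34.27, 48.43], grand mean 31.257
SSB = Σnᵢ(x̄ᵢ−x̄)² = 3648.123; SSW = ΣΣ(x−x̄ᵢ)² = 722.563
MSB = 3648.123/3 = 1216.0410; MSW = 722.563/31 = 23.3085
F = MSB/MSW = 52.1716
df = (3, 31)
p-value (upper-tail) = 0.00000
At α=0.1: p < α → reject H₀

reject H₀: yes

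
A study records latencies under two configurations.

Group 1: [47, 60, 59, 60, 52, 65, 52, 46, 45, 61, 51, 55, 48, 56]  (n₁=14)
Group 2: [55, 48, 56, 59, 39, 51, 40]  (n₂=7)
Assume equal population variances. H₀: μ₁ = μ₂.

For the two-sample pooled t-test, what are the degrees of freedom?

degrees of freedom = 19

df = n₁ + n₂ − 2 = 14 + 7 − 2 = 19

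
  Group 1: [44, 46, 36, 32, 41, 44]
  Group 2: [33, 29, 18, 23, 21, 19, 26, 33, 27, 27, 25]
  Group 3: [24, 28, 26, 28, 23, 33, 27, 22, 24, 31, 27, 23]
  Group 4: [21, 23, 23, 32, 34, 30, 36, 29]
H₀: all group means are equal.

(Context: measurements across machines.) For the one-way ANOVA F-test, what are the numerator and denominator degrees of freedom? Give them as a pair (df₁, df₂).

k = 4 groups, N = 37 total
df = (k−1, N−k) = (4−1, 37−4) = (3, 33)

degrees of freedom = [3, 33]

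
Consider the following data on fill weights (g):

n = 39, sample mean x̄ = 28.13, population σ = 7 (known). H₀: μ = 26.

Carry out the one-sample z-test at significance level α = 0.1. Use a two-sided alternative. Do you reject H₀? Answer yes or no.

reject H₀: yes

SE = σ/√n = 7/√39 = 1.1209
z = (x̄−μ₀)/SE = (28.13−26)/1.1209 = 1.9003
p-value (two-sided) = 0.05740
At α=0.1: p < α → reject H₀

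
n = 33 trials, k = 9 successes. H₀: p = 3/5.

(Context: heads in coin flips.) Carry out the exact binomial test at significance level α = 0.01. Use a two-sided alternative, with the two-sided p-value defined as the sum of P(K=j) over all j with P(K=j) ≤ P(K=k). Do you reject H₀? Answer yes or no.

Exact binomial: n=33, k=9, p₀=3/5=0.6000
P(X=j) = C(n,j)·p₀^j·(1−p₀)^(n−j); p = Σ P(X=j) over j with P(X=j) ≤ P(X=9)
p-value (two-sided) = 0.00023
At α=0.01: p < α → reject H₀

reject H₀: yes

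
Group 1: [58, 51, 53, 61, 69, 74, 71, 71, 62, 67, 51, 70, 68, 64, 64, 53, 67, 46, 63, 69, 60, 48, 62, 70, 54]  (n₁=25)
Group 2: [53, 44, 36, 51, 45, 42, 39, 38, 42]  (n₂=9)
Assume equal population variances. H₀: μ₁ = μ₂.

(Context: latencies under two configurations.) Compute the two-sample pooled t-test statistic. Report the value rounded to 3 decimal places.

test statistic = 6.300

x̄₁=61.840, s₁=8.081, n₁=25
x̄₂=43.333, s₂=5.701, n₂=9
s_p² = [24·8.081² + 8·5.701²]/32 = 57.1050
SE = √(s_p²·(1/25+1/9)) = 2.9375
t = (61.840−43.333)/2.9375 = 6.3000
df = 32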